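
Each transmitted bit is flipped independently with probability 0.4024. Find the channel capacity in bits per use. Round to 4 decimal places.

Binary symmetric channel: C = 1 − h₂(ε) where h₂ is the binary entropy function.
h₂(0.4024) = −0.4024·log₂0.4024 − 0.5976·log₂0.5976 = 0.9723.
C = 1 − 0.9723 = 0.0277 bits per channel use.

0.0277 bits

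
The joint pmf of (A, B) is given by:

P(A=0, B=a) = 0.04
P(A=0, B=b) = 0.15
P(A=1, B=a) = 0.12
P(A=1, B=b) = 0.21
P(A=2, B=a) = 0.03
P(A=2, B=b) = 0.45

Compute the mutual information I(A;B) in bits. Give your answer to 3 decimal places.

0.086 bits

Marginals: p(A) = (0.1900, 0.3300, 0.4800), p(B) = (0.1900, 0.8100).
I(A;B) = H(A) + H(B) − H(A,B).
H(A) = 1.4913, H(B) = 0.7015, H(A,B) = 2.1064.
I(A;B) = 1.4913 + 0.7015 − 2.1064 = 0.086 bits.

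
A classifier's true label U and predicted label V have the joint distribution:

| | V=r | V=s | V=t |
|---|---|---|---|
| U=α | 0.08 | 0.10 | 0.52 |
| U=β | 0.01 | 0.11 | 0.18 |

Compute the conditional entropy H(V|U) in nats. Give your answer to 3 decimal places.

Marginals: p(U) = (0.7000, 0.3000), p(V) = (0.0900, 0.2100, 0.7000).
H(V|U) = Σ p(U) · H(V|U=·).
  U=α: p=0.7000, H(V|U=α) = 0.7467
  U=β: p=0.3000, H(V|U=β) = 0.7877
Weighted sum = 0.759 nats.

0.759 nats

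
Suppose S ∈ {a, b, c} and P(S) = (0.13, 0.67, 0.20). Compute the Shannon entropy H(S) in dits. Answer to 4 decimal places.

H(S) = −Σ p·log₁₀ p.
  −(0.13)·log₁₀(0.13) = 0.11519
  −(0.67)·log₁₀(0.67) = 0.11653
  −(0.20)·log₁₀(0.20) = 0.13979
Sum: 0.11519 + 0.11653 + 0.13979 = 0.3715 dits.

0.3715 dits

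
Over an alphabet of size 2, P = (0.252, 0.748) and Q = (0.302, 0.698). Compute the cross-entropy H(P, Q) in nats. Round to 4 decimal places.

H(P,Q) = −Σ p·ln q.
  −0.252·ln(0.302) = 0.30173
  −0.748·ln(0.698) = 0.26893
H(P,Q) = 0.5707 nats.

0.5707 nats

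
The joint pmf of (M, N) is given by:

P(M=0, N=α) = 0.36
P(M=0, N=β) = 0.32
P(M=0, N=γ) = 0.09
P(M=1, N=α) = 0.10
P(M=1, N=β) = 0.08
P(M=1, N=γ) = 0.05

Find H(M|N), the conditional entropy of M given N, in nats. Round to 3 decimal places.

0.532 nats

Chain rule: H(M|N) = H(M,N) − H(N).
Marginals: p(M) = (0.7700, 0.2300), p(N) = (0.4600, 0.4000, 0.1400).
H(M,N) = 1.5312 nats; H(N) = 0.9990 nats.
H(M|N) = 1.5312 − 0.9990 = 0.532 nats.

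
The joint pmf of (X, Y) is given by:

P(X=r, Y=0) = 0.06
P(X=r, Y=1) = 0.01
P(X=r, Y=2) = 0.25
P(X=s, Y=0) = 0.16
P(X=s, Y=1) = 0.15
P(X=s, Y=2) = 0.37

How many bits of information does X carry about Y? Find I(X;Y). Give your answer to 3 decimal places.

Marginals: p(X) = (0.3200, 0.6800), p(Y) = (0.2200, 0.1600, 0.6200).
I(X;Y) = H(X) + H(Y) − H(X,Y).
H(X) = 0.9044, H(Y) = 1.3312, H(X,Y) = 2.1743.
I(X;Y) = 0.9044 + 1.3312 − 2.1743 = 0.061 bits.

0.061 bits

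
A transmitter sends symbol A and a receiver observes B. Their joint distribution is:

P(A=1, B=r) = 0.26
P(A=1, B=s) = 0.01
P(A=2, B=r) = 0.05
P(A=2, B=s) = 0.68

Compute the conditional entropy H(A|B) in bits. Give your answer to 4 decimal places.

0.2730 bits

Chain rule: H(A|B) = H(A,B) − H(B).
Marginals: p(A) = (0.2700, 0.7300), p(B) = (0.3100, 0.6900).
H(A,B) = 1.1662 bits; H(B) = 0.8932 bits.
H(A|B) = 1.1662 − 0.8932 = 0.2730 bits.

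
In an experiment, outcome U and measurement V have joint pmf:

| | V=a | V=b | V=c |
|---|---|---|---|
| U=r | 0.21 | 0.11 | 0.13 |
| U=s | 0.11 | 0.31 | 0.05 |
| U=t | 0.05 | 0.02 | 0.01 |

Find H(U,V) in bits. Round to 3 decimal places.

2.691 bits

H(U,V) = −Σ p(x,y)·log₂ p(x,y) over all 9 cells.
  cell (r,a): −0.21·log₂0.21 = 0.4728
  cell (r,b): −0.11·log₂0.11 = 0.3503
  cell (r,c): −0.13·log₂0.13 = 0.3826
  cell (s,a): −0.11·log₂0.11 = 0.3503
  cell (s,b): −0.31·log₂0.31 = 0.5238
  cell (s,c): −0.05·log₂0.05 = 0.2161
  cell (t,a): −0.05·log₂0.05 = 0.2161
  cell (t,b): −0.02·log₂0.02 = 0.1129
  cell (t,c): −0.01·log₂0.01 = 0.0664
Sum = 2.691 bits.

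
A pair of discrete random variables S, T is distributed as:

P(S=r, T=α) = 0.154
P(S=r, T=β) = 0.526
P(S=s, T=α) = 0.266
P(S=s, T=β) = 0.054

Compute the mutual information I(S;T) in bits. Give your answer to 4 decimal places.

Marginals: p(S) = (0.6800, 0.3200), p(T) = (0.4200, 0.5800).
I(S;T) = Σ p(x,y)·log₂[p(x,y)/(p(x)p(y))].
  (r,α): 0.154·log₂(0.5392) = -0.13722
  (r,β): 0.526·log₂(1.3337) = 0.21850
  (s,α): 0.266·log₂(1.9792) = 0.26198
  (s,β): 0.054·log₂(0.2909) = -0.09618
Sum = 0.2471 bits.

0.2471 bits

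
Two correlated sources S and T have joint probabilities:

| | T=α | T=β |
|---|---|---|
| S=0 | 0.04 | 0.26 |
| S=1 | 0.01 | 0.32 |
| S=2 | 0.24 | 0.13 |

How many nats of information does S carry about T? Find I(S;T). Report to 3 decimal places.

0.200 nats

Marginals: p(S) = (0.3000, 0.3300, 0.3700), p(T) = (0.2900, 0.7100).
I(S;T) = Σ p(x,y)·ln[p(x,y)/(p(x)p(y))].
  (0,α): 0.04·ln(0.4598) = -0.0311
  (0,β): 0.26·ln(1.2207) = 0.0518
  (1,α): 0.01·ln(0.1045) = -0.0226
  (1,β): 0.32·ln(1.3658) = 0.0997
  (2,α): 0.24·ln(2.2367) = 0.1932
  (2,β): 0.13·ln(0.4949) = -0.0915
Sum = 0.200 nats.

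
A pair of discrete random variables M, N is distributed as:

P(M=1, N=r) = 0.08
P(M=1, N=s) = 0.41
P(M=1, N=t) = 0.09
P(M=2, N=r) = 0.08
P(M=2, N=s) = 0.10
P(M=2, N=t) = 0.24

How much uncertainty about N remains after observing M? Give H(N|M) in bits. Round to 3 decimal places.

1.268 bits

Marginals: p(M) = (0.5800, 0.4200), p(N) = (0.1600, 0.5100, 0.3300).
H(N|M) = Σ p(M) · H(N|M=·).
  M=1: p=0.5800, H(N|M=1) = 1.1651
  M=2: p=0.4200, H(N|M=2) = 1.4100
Weighted sum = 1.268 bits.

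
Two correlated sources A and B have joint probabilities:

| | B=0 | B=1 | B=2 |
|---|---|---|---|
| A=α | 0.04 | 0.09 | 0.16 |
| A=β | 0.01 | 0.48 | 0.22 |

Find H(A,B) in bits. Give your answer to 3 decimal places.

1.977 bits

H(A,B) = −Σ p(x,y)·log₂ p(x,y) over all 6 cells.
  cell (α,0): −0.04·log₂0.04 = 0.1858
  cell (α,1): −0.09·log₂0.09 = 0.3127
  cell (α,2): −0.16·log₂0.16 = 0.4230
  cell (β,0): −0.01·log₂0.01 = 0.0664
  cell (β,1): −0.48·log₂0.48 = 0.5083
  cell (β,2): −0.22·log₂0.22 = 0.4806
Sum = 1.977 bits.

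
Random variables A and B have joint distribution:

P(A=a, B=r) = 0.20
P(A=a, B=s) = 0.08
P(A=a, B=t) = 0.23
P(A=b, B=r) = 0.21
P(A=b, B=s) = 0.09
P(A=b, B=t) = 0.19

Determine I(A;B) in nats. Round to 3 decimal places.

Marginals: p(A) = (0.5100, 0.4900), p(B) = (0.4100, 0.1700, 0.4200).
I(A;B) = H(A) + H(B) − H(A,B).
H(A) = 0.6929, H(B) = 1.0311, H(A,B) = 1.7220.
I(A;B) = 0.6929 + 1.0311 − 1.7220 = 0.002 nats.

0.002 nats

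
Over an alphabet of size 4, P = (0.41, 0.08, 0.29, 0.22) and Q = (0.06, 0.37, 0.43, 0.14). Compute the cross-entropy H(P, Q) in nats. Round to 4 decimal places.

1.9103 nats

H(P,Q) = −Σ p·ln q.
  −0.41·ln(0.06) = 1.15350
  −0.08·ln(0.37) = 0.07954
  −0.29·ln(0.43) = 0.24475
  −0.22·ln(0.14) = 0.43254
H(P,Q) = 1.9103 nats.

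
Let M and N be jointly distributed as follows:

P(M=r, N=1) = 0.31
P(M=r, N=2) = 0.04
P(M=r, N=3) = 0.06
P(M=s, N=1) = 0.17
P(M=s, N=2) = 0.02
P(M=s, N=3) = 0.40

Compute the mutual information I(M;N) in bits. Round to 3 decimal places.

0.214 bits

Marginals: p(M) = (0.4100, 0.5900), p(N) = (0.4800, 0.0600, 0.4600).
I(M;N) = Σ p(x,y)·log₂[p(x,y)/(p(x)p(y))].
  (r,1): 0.31·log₂(1.5752) = 0.2032
  (r,2): 0.04·log₂(1.6260) = 0.0281
  (r,3): 0.06·log₂(0.3181) = -0.0991
  (s,1): 0.17·log₂(0.6003) = -0.1252
  (s,2): 0.02·log₂(0.5650) = -0.0165
  (s,3): 0.40·log₂(1.4738) = 0.2238
Sum = 0.214 bits.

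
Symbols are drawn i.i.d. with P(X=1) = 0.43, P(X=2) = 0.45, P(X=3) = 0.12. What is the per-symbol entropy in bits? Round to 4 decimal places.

H(X) = −Σ p·log₂ p.
  −(0.43)·log₂(0.43) = 0.52356
  −(0.45)·log₂(0.45) = 0.51840
  −(0.12)·log₂(0.12) = 0.36707
Sum: 0.52356 + 0.51840 + 0.36707 = 1.4090 bits.

1.4090 bits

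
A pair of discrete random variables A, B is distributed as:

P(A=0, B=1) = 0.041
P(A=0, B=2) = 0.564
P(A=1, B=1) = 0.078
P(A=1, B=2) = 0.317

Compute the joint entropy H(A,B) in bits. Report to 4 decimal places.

1.4674 bits

H(A,B) = −Σ p(x,y)·log₂ p(x,y) over all 4 cells.
  cell (0,1): −0.041·log₂0.041 = 0.18894
  cell (0,2): −0.564·log₂0.564 = 0.46600
  cell (1,1): −0.078·log₂0.078 = 0.28707
  cell (1,2): −0.317·log₂0.317 = 0.52541
Sum = 1.4674 bits.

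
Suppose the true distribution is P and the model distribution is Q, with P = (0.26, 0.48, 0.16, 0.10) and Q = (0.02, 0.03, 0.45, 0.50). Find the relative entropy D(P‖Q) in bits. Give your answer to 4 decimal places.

D(P‖Q) = Σ p·log₂(p/q).
  0.26·log₂(0.26/0.02) = 0.96211
  0.48·log₂(0.48/0.03) = 1.92000
  0.16·log₂(0.16/0.45) = -0.23870
  0.10·log₂(0.10/0.50) = -0.23219
D(P‖Q) = 2.4112 bits.

2.4112 bits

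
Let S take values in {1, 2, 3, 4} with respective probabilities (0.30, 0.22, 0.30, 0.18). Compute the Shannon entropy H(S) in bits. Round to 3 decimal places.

H(S) = −Σ p·log₂ p.
  −(0.30)·log₂(0.30) = 0.5211
  −(0.22)·log₂(0.22) = 0.4806
  −(0.30)·log₂(0.30) = 0.5211
  −(0.18)·log₂(0.18) = 0.4453
Sum: 0.5211 + 0.4806 + 0.5211 + 0.4453 = 1.968 bits.

1.968 bits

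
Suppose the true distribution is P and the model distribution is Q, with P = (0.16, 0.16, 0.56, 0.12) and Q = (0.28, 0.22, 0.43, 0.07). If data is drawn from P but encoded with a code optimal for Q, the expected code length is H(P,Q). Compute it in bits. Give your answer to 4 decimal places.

H(P,Q) = −Σ p·log₂ q.
  −0.16·log₂(0.28) = 0.29384
  −0.16·log₂(0.22) = 0.34951
  −0.56·log₂(0.43) = 0.68185
  −0.12·log₂(0.07) = 0.46038
H(P,Q) = 1.7856 bits.

1.7856 bits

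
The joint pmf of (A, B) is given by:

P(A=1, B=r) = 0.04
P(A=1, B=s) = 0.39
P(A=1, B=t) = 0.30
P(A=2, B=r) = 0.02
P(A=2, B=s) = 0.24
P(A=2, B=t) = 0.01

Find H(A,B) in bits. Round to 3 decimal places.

H(A,B) = −Σ p(x,y)·log₂ p(x,y) over all 6 cells.
  cell (1,r): −0.04·log₂0.04 = 0.1858
  cell (1,s): −0.39·log₂0.39 = 0.5298
  cell (1,t): −0.30·log₂0.30 = 0.5211
  cell (2,r): −0.02·log₂0.02 = 0.1129
  cell (2,s): −0.24·log₂0.24 = 0.4941
  cell (2,t): −0.01·log₂0.01 = 0.0664
Sum = 1.910 bits.

1.910 bits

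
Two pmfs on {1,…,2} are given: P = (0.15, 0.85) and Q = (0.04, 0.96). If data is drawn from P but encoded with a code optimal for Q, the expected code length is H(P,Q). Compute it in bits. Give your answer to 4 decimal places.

0.7466 bits

H(P,Q) = −Σ p·log₂ q.
  −0.15·log₂(0.04) = 0.69658
  −0.85·log₂(0.96) = 0.05006
H(P,Q) = 0.7466 bits.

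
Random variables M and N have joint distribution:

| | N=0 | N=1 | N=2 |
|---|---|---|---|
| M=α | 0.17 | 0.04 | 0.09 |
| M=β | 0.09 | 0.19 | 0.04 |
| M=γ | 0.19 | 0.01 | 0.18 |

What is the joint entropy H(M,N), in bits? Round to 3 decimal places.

2.854 bits

H(M,N) = −Σ p(x,y)·log₂ p(x,y) over all 9 cells.
  cell (α,0): −0.17·log₂0.17 = 0.4346
  cell (α,1): −0.04·log₂0.04 = 0.1858
  cell (α,2): −0.09·log₂0.09 = 0.3127
  cell (β,0): −0.09·log₂0.09 = 0.3127
  cell (β,1): −0.19·log₂0.19 = 0.4552
  cell (β,2): −0.04·log₂0.04 = 0.1858
  cell (γ,0): −0.19·log₂0.19 = 0.4552
  cell (γ,1): −0.01·log₂0.01 = 0.0664
  cell (γ,2): −0.18·log₂0.18 = 0.4453
Sum = 2.854 bits.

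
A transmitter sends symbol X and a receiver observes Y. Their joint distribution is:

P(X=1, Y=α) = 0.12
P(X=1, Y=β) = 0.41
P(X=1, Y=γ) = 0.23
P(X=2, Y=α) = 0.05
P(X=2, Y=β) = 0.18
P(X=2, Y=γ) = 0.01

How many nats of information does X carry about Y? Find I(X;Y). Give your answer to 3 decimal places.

Marginals: p(X) = (0.7600, 0.2400), p(Y) = (0.1700, 0.5900, 0.2400).
I(X;Y) = H(X) + H(Y) − H(X,Y).
H(X) = 0.5511, H(Y) = 0.9550, H(X,Y) = 1.4625.
I(X;Y) = 0.5511 + 0.9550 − 1.4625 = 0.044 nats.

0.044 nats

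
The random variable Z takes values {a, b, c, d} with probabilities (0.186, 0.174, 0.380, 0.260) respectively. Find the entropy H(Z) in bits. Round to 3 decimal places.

1.926 bits

H(Z) = −Σ p·log₂ p.
  −(0.186)·log₂(0.186) = 0.4514
  −(0.174)·log₂(0.174) = 0.4390
  −(0.380)·log₂(0.380) = 0.5305
  −(0.260)·log₂(0.260) = 0.5053
Sum: 0.4514 + 0.4390 + 0.5305 + 0.5053 = 1.926 bits.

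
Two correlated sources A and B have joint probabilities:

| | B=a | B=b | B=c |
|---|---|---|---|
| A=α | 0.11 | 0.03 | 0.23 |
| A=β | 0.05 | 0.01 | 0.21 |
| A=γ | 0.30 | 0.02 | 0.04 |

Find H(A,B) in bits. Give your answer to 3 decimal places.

2.565 bits

H(A,B) = −Σ p(x,y)·log₂ p(x,y) over all 9 cells.
  cell (α,a): −0.11·log₂0.11 = 0.3503
  cell (α,b): −0.03·log₂0.03 = 0.1518
  cell (α,c): −0.23·log₂0.23 = 0.4877
  cell (β,a): −0.05·log₂0.05 = 0.2161
  cell (β,b): −0.01·log₂0.01 = 0.0664
  cell (β,c): −0.21·log₂0.21 = 0.4728
  cell (γ,a): −0.30·log₂0.30 = 0.5211
  cell (γ,b): −0.02·log₂0.02 = 0.1129
  cell (γ,c): −0.04·log₂0.04 = 0.1858
Sum = 2.565 bits.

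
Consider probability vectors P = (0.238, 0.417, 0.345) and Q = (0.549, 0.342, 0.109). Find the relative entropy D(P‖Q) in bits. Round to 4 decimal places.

D(P‖Q) = Σ p·log₂(p/q).
  0.238·log₂(0.238/0.549) = -0.28699
  0.417·log₂(0.417/0.342) = 0.11928
  0.345·log₂(0.345/0.109) = 0.57348
D(P‖Q) = 0.4058 bits.

0.4058 bits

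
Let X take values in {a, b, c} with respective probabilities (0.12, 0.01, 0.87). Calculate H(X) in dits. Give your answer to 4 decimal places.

H(X) = −Σ p·log₁₀ p.
  −(0.12)·log₁₀(0.12) = 0.11050
  −(0.01)·log₁₀(0.01) = 0.02000
  −(0.87)·log₁₀(0.87) = 0.05262
Sum: 0.11050 + 0.02000 + 0.05262 = 0.1831 dits.

0.1831 dits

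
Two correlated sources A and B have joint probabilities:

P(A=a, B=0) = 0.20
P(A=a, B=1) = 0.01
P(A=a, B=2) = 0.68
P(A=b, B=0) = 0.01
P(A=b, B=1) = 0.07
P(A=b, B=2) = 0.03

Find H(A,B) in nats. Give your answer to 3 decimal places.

0.968 nats

H(A,B) = −Σ p(x,y)·ln p(x,y) over all 6 cells.
  cell (a,0): −0.20·ln0.20 = 0.3219
  cell (a,1): −0.01·ln0.01 = 0.0461
  cell (a,2): −0.68·ln0.68 = 0.2623
  cell (b,0): −0.01·ln0.01 = 0.0461
  cell (b,1): −0.07·ln0.07 = 0.1861
  cell (b,2): −0.03·ln0.03 = 0.1052
Sum = 0.968 nats.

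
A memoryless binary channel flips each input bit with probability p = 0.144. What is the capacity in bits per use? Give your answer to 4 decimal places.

0.4054 bits

Binary symmetric channel: C = 1 − h₂(ε) where h₂ is the binary entropy function.
h₂(0.144) = −0.144·log₂0.144 − 0.856·log₂0.856 = 0.5946.
C = 1 − 0.5946 = 0.4054 bits per channel use.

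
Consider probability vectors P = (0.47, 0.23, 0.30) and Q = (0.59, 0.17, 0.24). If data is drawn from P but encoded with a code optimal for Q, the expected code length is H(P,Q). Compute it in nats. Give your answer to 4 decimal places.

H(P,Q) = −Σ p·ln q.
  −0.47·ln(0.59) = 0.24799
  −0.23·ln(0.17) = 0.40755
  −0.30·ln(0.24) = 0.42813
H(P,Q) = 1.0837 nats.

1.0837 nats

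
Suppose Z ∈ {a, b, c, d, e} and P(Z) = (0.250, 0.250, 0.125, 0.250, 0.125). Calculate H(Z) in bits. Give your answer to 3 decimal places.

H(Z) = −Σ p·log₂ p.
  −(0.250)·log₂(0.250) = 0.5000
  −(0.250)·log₂(0.250) = 0.5000
  −(0.125)·log₂(0.125) = 0.3750
  −(0.250)·log₂(0.250) = 0.5000
  −(0.125)·log₂(0.125) = 0.3750
Sum: 0.5000 + 0.5000 + 0.3750 + 0.5000 + 0.3750 = 2.250 bits.

2.250 bits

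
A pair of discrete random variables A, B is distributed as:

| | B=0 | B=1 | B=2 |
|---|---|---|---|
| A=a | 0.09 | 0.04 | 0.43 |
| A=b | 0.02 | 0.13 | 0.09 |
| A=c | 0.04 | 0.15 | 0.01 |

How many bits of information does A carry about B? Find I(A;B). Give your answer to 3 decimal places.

Marginals: p(A) = (0.5600, 0.2400, 0.2000), p(B) = (0.1500, 0.3200, 0.5300).
I(A;B) = H(A) + H(B) − H(A,B).
H(A) = 1.4270, H(B) = 1.4220, H(A,B) = 2.4929.
I(A;B) = 1.4270 + 1.4220 − 2.4929 = 0.356 bits.

0.356 bits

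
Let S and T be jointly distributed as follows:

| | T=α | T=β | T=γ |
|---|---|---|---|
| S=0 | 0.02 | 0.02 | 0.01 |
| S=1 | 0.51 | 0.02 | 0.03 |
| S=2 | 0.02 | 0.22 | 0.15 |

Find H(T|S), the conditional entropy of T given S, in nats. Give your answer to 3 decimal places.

0.584 nats

Chain rule: H(T|S) = H(S,T) − H(S).
Marginals: p(S) = (0.0500, 0.5600, 0.3900), p(T) = (0.5500, 0.2600, 0.1900).
H(S,T) = 1.4253 nats; H(S) = 0.8417 nats.
H(T|S) = 1.4253 − 0.8417 = 0.584 nats.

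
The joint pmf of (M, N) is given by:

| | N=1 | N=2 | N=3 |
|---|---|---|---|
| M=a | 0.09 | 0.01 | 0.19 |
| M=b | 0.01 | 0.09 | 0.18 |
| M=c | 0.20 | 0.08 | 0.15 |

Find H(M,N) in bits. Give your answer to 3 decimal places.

2.825 bits

H(M,N) = −Σ p(x,y)·log₂ p(x,y) over all 9 cells.
  cell (a,1): −0.09·log₂0.09 = 0.3127
  cell (a,2): −0.01·log₂0.01 = 0.0664
  cell (a,3): −0.19·log₂0.19 = 0.4552
  cell (b,1): −0.01·log₂0.01 = 0.0664
  cell (b,2): −0.09·log₂0.09 = 0.3127
  cell (b,3): −0.18·log₂0.18 = 0.4453
  cell (c,1): −0.20·log₂0.20 = 0.4644
  cell (c,2): −0.08·log₂0.08 = 0.2915
  cell (c,3): −0.15·log₂0.15 = 0.4105
Sum = 2.825 bits.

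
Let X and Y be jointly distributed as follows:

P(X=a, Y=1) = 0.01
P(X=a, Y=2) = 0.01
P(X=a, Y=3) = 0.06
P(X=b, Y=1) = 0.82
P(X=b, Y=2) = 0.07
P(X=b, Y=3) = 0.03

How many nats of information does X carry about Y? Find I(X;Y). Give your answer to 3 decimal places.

0.137 nats

Marginals: p(X) = (0.0800, 0.9200), p(Y) = (0.8300, 0.0800, 0.0900).
I(X;Y) = H(X) + H(Y) − H(X,Y).
H(X) = 0.2788, H(Y) = 0.5734, H(X,Y) = 0.7150.
I(X;Y) = 0.2788 + 0.5734 − 0.7150 = 0.137 nats.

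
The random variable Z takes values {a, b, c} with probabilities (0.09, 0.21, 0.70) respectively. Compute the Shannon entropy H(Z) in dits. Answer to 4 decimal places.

0.3449 dits

H(Z) = −Σ p·log₁₀ p.
  −(0.09)·log₁₀(0.09) = 0.09412
  −(0.21)·log₁₀(0.21) = 0.14233
  −(0.70)·log₁₀(0.70) = 0.10843
Sum: 0.09412 + 0.14233 + 0.10843 = 0.3449 dits.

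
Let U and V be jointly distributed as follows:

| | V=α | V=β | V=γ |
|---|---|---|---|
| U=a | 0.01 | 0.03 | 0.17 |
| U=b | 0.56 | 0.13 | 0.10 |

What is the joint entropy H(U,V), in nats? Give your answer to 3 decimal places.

H(U,V) = −Σ p(x,y)·ln p(x,y) over all 6 cells.
  cell (a,α): −0.01·ln0.01 = 0.0461
  cell (a,β): −0.03·ln0.03 = 0.1052
  cell (a,γ): −0.17·ln0.17 = 0.3012
  cell (b,α): −0.56·ln0.56 = 0.3247
  cell (b,β): −0.13·ln0.13 = 0.2652
  cell (b,γ): −0.10·ln0.10 = 0.2303
Sum = 1.273 nats.

1.273 nats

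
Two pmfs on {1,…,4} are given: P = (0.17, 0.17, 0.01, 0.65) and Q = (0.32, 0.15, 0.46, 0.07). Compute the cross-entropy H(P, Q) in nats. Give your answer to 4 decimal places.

2.2525 nats

H(P,Q) = −Σ p·ln q.
  −0.17·ln(0.32) = 0.19370
  −0.17·ln(0.15) = 0.32251
  −0.01·ln(0.46) = 0.00777
  −0.65·ln(0.07) = 1.72852
H(P,Q) = 2.2525 nats.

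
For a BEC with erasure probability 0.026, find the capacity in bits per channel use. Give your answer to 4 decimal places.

Binary erasure channel: capacity C = 1 − ε.
C = 1 − 0.026 = 0.9740 bits per channel use.

0.9740 bits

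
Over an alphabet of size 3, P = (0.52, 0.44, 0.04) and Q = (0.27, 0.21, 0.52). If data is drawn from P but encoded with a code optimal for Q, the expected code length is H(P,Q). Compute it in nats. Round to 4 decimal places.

H(P,Q) = −Σ p·ln q.
  −0.52·ln(0.27) = 0.68085
  −0.44·ln(0.21) = 0.68669
  −0.04·ln(0.52) = 0.02616
H(P,Q) = 1.3937 nats.

1.3937 nats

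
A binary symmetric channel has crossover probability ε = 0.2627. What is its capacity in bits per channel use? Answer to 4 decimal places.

Binary symmetric channel: C = 1 − h₂(ε) where h₂ is the binary entropy function.
h₂(0.2627) = −0.2627·log₂0.2627 − 0.7373·log₂0.7373 = 0.8308.
C = 1 − 0.8308 = 0.1692 bits per channel use.

0.1692 bits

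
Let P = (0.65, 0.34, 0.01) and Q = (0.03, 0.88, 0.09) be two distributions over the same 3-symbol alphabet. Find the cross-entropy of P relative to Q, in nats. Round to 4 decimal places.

H(P,Q) = −Σ p·ln q.
  −0.65·ln(0.03) = 2.27926
  −0.34·ln(0.88) = 0.04346
  −0.01·ln(0.09) = 0.02408
H(P,Q) = 2.3468 nats.

2.3468 nats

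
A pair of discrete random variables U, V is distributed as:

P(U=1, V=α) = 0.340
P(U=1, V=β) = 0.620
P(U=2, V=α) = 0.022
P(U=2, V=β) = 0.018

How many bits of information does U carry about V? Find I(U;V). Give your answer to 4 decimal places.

Marginals: p(U) = (0.9600, 0.0400), p(V) = (0.3620, 0.6380).
I(U;V) = Σ p(x,y)·log₂[p(x,y)/(p(x)p(y))].
  (1,α): 0.340·log₂(0.9784) = -0.01073
  (1,β): 0.620·log₂(1.0123) = 0.01092
  (2,α): 0.022·log₂(1.5193) = 0.01328
  (2,β): 0.018·log₂(0.7053) = -0.00907
Sum = 0.0044 bits.

0.0044 bits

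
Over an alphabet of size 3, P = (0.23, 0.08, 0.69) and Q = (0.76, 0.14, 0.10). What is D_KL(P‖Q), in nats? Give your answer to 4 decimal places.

1.0131 nats

D(P‖Q) = Σ p·ln(p/q).
  0.23·ln(0.23/0.76) = -0.27490
  0.08·ln(0.08/0.14) = -0.04477
  0.69·ln(0.69/0.10) = 1.33275
D(P‖Q) = 1.0131 nats.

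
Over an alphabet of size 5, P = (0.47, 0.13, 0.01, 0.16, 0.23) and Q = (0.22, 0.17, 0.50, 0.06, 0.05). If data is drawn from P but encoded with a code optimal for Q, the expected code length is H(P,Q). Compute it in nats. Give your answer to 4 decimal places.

2.0881 nats

H(P,Q) = −Σ p·ln q.
  −0.47·ln(0.22) = 0.71164
  −0.13·ln(0.17) = 0.23035
  −0.01·ln(0.50) = 0.00693
  −0.16·ln(0.06) = 0.45015
  −0.23·ln(0.05) = 0.68902
H(P,Q) = 2.0881 nats.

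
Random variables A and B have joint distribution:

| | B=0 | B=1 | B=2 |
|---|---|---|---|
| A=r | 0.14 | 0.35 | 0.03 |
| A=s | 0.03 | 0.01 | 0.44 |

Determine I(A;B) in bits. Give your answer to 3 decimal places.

Marginals: p(A) = (0.5200, 0.4800), p(B) = (0.1700, 0.3600, 0.4700).
I(A;B) = H(A) + H(B) − H(A,B).
H(A) = 0.9988, H(B) = 1.4772, H(A,B) = 1.8183.
I(A;B) = 0.9988 + 1.4772 − 1.8183 = 0.658 bits.

0.658 bits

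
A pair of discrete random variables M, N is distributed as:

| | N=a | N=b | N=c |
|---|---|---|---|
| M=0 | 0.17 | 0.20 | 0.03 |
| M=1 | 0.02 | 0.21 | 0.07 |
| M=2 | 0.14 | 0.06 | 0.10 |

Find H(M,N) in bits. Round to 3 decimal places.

2.878 bits

H(M,N) = −Σ p(x,y)·log₂ p(x,y) over all 9 cells.
  cell (0,a): −0.17·log₂0.17 = 0.4346
  cell (0,b): −0.20·log₂0.20 = 0.4644
  cell (0,c): −0.03·log₂0.03 = 0.1518
  cell (1,a): −0.02·log₂0.02 = 0.1129
  cell (1,b): −0.21·log₂0.21 = 0.4728
  cell (1,c): −0.07·log₂0.07 = 0.2686
  cell (2,a): −0.14·log₂0.14 = 0.3971
  cell (2,b): −0.06·log₂0.06 = 0.2435
  cell (2,c): −0.10·log₂0.10 = 0.3322
Sum = 2.878 bits.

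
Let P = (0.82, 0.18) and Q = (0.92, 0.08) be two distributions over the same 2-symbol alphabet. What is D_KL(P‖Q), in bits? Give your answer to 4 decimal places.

D(P‖Q) = Σ p·log₂(p/q).
  0.82·log₂(0.82/0.92) = -0.13613
  0.18·log₂(0.18/0.08) = 0.21059
D(P‖Q) = 0.0745 bits.

0.0745 bits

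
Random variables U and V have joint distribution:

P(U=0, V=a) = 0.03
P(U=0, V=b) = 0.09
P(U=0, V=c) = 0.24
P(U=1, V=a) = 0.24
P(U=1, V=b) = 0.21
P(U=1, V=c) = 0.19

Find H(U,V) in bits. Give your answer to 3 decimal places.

2.381 bits

H(U,V) = −Σ p(x,y)·log₂ p(x,y) over all 6 cells.
  cell (0,a): −0.03·log₂0.03 = 0.1518
  cell (0,b): −0.09·log₂0.09 = 0.3127
  cell (0,c): −0.24·log₂0.24 = 0.4941
  cell (1,a): −0.24·log₂0.24 = 0.4941
  cell (1,b): −0.21·log₂0.21 = 0.4728
  cell (1,c): −0.19·log₂0.19 = 0.4552
Sum = 2.381 bits.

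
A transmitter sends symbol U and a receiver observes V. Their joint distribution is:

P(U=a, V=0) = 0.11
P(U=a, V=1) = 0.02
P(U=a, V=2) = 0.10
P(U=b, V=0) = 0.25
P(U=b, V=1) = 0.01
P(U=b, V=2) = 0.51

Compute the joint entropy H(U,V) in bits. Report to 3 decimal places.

1.857 bits

H(U,V) = −Σ p(x,y)·log₂ p(x,y) over all 6 cells.
  cell (a,0): −0.11·log₂0.11 = 0.3503
  cell (a,1): −0.02·log₂0.02 = 0.1129
  cell (a,2): −0.10·log₂0.10 = 0.3322
  cell (b,0): −0.25·log₂0.25 = 0.5000
  cell (b,1): −0.01·log₂0.01 = 0.0664
  cell (b,2): −0.51·log₂0.51 = 0.4954
Sum = 1.857 bits.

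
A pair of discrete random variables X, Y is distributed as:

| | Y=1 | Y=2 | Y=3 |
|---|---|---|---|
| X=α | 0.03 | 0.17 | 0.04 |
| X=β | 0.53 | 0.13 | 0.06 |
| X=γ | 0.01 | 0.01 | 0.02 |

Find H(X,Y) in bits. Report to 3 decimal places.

H(X,Y) = −Σ p(x,y)·log₂ p(x,y) over all 9 cells.
  cell (α,1): −0.03·log₂0.03 = 0.1518
  cell (α,2): −0.17·log₂0.17 = 0.4346
  cell (α,3): −0.04·log₂0.04 = 0.1858
  cell (β,1): −0.53·log₂0.53 = 0.4854
  cell (β,2): −0.13·log₂0.13 = 0.3826
  cell (β,3): −0.06·log₂0.06 = 0.2435
  cell (γ,1): −0.01·log₂0.01 = 0.0664
  cell (γ,2): −0.01·log₂0.01 = 0.0664
  cell (γ,3): −0.02·log₂0.02 = 0.1129
Sum = 2.129 bits.

2.129 bits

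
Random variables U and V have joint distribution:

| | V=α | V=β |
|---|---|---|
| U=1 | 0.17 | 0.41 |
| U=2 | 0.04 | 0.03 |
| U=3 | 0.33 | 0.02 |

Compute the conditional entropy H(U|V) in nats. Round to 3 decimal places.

0.655 nats

Marginals: p(U) = (0.5800, 0.0700, 0.3500), p(V) = (0.5400, 0.4600).
H(U|V) = Σ p(V) · H(U|V=·).
  V=α: p=0.5400, H(U|V=α) = 0.8576
  V=β: p=0.4600, H(U|V=β) = 0.4169
Weighted sum = 0.655 nats.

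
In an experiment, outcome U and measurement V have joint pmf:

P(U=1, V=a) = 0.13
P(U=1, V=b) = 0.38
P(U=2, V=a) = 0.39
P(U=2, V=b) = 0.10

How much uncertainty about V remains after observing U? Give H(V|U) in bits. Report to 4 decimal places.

0.7754 bits

Chain rule: H(V|U) = H(U,V) − H(U).
Marginals: p(U) = (0.5100, 0.4900), p(V) = (0.5200, 0.4800).
H(U,V) = 1.7751 bits; H(U) = 0.9997 bits.
H(V|U) = 1.7751 − 0.9997 = 0.7754 bits.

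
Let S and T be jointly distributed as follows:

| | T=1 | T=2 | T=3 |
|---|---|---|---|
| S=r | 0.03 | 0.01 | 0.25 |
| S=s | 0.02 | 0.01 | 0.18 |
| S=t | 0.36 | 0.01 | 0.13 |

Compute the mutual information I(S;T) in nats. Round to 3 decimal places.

0.219 nats

Marginals: p(S) = (0.2900, 0.2100, 0.5000), p(T) = (0.4100, 0.0300, 0.5600).
I(S;T) = H(S) + H(T) − H(S,T).
H(S) = 1.0333, H(T) = 0.7955, H(S,T) = 1.6099.
I(S;T) = 1.0333 + 0.7955 − 1.6099 = 0.219 nats.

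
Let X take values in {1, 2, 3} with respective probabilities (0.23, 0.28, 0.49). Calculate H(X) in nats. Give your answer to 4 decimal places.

H(X) = −Σ p·ln p.
  −(0.23)·ln(0.23) = 0.33803
  −(0.28)·ln(0.28) = 0.35643
  −(0.49)·ln(0.49) = 0.34954
Sum: 0.33803 + 0.35643 + 0.34954 = 1.0440 nats.

1.0440 nats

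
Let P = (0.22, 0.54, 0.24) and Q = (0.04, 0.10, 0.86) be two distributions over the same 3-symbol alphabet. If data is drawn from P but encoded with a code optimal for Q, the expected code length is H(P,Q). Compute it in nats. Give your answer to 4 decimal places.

1.9877 nats

H(P,Q) = −Σ p·ln q.
  −0.22·ln(0.04) = 0.70815
  −0.54·ln(0.10) = 1.24340
  −0.24·ln(0.86) = 0.03620
H(P,Q) = 1.9877 nats.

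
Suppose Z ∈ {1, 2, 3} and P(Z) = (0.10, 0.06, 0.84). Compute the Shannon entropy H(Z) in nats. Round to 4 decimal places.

0.5455 nats

H(Z) = −Σ p·ln p.
  −(0.10)·ln(0.10) = 0.23026
  −(0.06)·ln(0.06) = 0.16880
  −(0.84)·ln(0.84) = 0.14646
Sum: 0.23026 + 0.16880 + 0.14646 = 0.5455 nats.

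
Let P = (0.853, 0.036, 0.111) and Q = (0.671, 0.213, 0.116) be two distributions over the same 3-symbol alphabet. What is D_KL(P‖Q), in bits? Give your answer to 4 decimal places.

0.1959 bits

D(P‖Q) = Σ p·log₂(p/q).
  0.853·log₂(0.853/0.671) = 0.29534
  0.036·log₂(0.036/0.213) = -0.09233
  0.111·log₂(0.111/0.116) = -0.00706
D(P‖Q) = 0.1959 bits.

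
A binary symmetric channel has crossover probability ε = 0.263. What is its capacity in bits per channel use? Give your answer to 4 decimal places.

0.1688 bits

Binary symmetric channel: C = 1 − h₂(ε) where h₂ is the binary entropy function.
h₂(0.263) = −0.263·log₂0.263 − 0.737·log₂0.737 = 0.8312.
C = 1 − 0.8312 = 0.1688 bits per channel use.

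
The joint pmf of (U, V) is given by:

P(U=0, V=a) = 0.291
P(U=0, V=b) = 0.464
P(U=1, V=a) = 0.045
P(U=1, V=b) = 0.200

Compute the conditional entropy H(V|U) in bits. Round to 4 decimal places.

Chain rule: H(V|U) = H(U,V) − H(U).
Marginals: p(U) = (0.7550, 0.2450), p(V) = (0.3360, 0.6640).
H(U,V) = 1.6980 bits; H(U) = 0.8033 bits.
H(V|U) = 1.6980 − 0.8033 = 0.8947 bits.

0.8947 bits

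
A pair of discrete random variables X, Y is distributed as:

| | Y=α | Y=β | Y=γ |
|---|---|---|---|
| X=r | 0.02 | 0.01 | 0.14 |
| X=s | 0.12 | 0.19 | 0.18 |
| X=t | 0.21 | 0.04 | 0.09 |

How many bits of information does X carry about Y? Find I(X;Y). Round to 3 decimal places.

Marginals: p(X) = (0.1700, 0.4900, 0.3400), p(Y) = (0.3500, 0.2400, 0.4100).
I(X;Y) = H(X) + H(Y) − H(X,Y).
H(X) = 1.4680, H(Y) = 1.5516, H(X,Y) = 2.8153.
I(X;Y) = 1.4680 + 1.5516 − 2.8153 = 0.204 bits.

0.204 bits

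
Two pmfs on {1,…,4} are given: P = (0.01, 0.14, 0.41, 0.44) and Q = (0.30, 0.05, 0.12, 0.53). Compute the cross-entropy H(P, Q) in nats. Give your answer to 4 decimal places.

H(P,Q) = −Σ p·ln q.
  −0.01·ln(0.30) = 0.01204
  −0.14·ln(0.05) = 0.41940
  −0.41·ln(0.12) = 0.86931
  −0.44·ln(0.53) = 0.27935
H(P,Q) = 1.5801 nats.

1.5801 nats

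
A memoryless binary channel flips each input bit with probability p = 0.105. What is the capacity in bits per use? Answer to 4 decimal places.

0.5154 bits

Binary symmetric channel: C = 1 − h₂(ε) where h₂ is the binary entropy function.
h₂(0.105) = −0.105·log₂0.105 − 0.895·log₂0.895 = 0.4846.
C = 1 − 0.4846 = 0.5154 bits per channel use.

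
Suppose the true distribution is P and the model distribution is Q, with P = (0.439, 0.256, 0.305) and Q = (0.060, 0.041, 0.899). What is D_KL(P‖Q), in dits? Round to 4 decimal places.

0.4399 dits

D(P‖Q) = Σ p·log₁₀(p/q).
  0.439·log₁₀(0.439/0.060) = 0.37943
  0.256·log₁₀(0.256/0.041) = 0.20364
  0.305·log₁₀(0.305/0.899) = -0.14319
D(P‖Q) = 0.4399 dits.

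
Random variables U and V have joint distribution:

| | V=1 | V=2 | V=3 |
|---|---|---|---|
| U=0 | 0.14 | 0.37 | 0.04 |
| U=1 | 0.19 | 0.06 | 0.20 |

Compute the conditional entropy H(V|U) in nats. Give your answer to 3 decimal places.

0.890 nats

Marginals: p(U) = (0.5500, 0.4500), p(V) = (0.3300, 0.4300, 0.2400).
H(V|U) = Σ p(U) · H(V|U=·).
  U=0: p=0.5500, H(V|U=0) = 0.8056
  U=1: p=0.4500, H(V|U=1) = 0.9931
Weighted sum = 0.890 nats.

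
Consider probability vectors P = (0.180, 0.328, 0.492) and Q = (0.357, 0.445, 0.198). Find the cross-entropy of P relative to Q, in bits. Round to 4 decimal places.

H(P,Q) = −Σ p·log₂ q.
  −0.180·log₂(0.357) = 0.26748
  −0.328·log₂(0.445) = 0.38314
  −0.492·log₂(0.198) = 1.14952
H(P,Q) = 1.8001 bits.

1.8001 bits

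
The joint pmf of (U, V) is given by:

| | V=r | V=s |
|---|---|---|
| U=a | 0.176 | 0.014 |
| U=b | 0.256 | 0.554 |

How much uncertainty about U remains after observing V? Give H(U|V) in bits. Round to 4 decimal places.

Chain rule: H(U|V) = H(U,V) − H(V).
Marginals: p(U) = (0.1900, 0.8100), p(V) = (0.4320, 0.5680).
H(U,V) = 1.5026 bits; H(V) = 0.9866 bits.
H(U|V) = 1.5026 − 0.9866 = 0.5160 bits.

0.5160 bits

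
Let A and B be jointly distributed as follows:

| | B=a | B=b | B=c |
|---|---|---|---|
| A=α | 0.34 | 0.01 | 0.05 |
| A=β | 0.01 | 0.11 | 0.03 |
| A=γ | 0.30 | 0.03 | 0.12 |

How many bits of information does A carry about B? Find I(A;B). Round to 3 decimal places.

0.316 bits

Marginals: p(A) = (0.4000, 0.1500, 0.4500), p(B) = (0.6500, 0.1500, 0.2000).
I(A;B) = H(A) + H(B) − H(A,B).
H(A) = 1.4577, H(B) = 1.2789, H(A,B) = 2.4201.
I(A;B) = 1.4577 + 1.2789 − 2.4201 = 0.316 bits.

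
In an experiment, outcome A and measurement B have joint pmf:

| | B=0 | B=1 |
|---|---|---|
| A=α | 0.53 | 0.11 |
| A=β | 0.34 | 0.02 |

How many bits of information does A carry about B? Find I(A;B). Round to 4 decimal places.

Marginals: p(A) = (0.6400, 0.3600), p(B) = (0.8700, 0.1300).
I(A;B) = H(A) + H(B) − H(A,B).
H(A) = 0.9427, H(B) = 0.5574, H(A,B) = 1.4778.
I(A;B) = 0.9427 + 0.5574 − 1.4778 = 0.0223 bits.

0.0223 bits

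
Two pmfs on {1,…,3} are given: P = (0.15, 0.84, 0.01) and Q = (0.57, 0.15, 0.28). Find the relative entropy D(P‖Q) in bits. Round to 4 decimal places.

1.7508 bits

D(P‖Q) = Σ p·log₂(p/q).
  0.15·log₂(0.15/0.57) = -0.28890
  0.84·log₂(0.84/0.15) = 2.08776
  0.01·log₂(0.01/0.28) = -0.04807
D(P‖Q) = 1.7508 bits.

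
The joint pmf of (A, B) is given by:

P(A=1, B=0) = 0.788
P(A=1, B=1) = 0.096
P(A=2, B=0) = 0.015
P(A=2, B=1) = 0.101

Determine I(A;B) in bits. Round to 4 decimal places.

Marginals: p(A) = (0.8840, 0.1160), p(B) = (0.8030, 0.1970).
I(A;B) = Σ p(x,y)·log₂[p(x,y)/(p(x)p(y))].
  (1,0): 0.788·log₂(1.1101) = 0.11873
  (1,1): 0.096·log₂(0.5513) = -0.08248
  (2,0): 0.015·log₂(0.1610) = -0.03952
  (2,1): 0.101·log₂(4.4197) = 0.21654
Sum = 0.2133 bits.

0.2133 bits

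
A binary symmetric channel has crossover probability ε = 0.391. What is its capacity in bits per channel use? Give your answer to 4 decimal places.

0.0346 bits

Binary symmetric channel: C = 1 − h₂(ε) where h₂ is the binary entropy function.
h₂(0.391) = −0.391·log₂0.391 − 0.609·log₂0.609 = 0.9654.
C = 1 − 0.9654 = 0.0346 bits per channel use.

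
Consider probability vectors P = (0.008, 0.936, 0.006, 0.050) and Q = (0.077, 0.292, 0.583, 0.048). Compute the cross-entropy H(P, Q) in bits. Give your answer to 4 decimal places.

H(P,Q) = −Σ p·log₂ q.
  −0.008·log₂(0.077) = 0.02959
  −0.936·log₂(0.292) = 1.66230
  −0.006·log₂(0.583) = 0.00467
  −0.050·log₂(0.048) = 0.21904
H(P,Q) = 1.9156 bits.

1.9156 bits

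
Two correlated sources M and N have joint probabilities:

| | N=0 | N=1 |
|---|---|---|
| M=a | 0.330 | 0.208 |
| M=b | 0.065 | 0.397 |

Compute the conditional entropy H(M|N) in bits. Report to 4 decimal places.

0.8165 bits

Marginals: p(M) = (0.5380, 0.4620), p(N) = (0.3950, 0.6050).
H(M|N) = Σ p(N) · H(M|N=·).
  N=0: p=0.3950, H(M|N=0) = 0.6451
  N=1: p=0.6050, H(M|N=1) = 0.9284
Weighted sum = 0.8165 bits.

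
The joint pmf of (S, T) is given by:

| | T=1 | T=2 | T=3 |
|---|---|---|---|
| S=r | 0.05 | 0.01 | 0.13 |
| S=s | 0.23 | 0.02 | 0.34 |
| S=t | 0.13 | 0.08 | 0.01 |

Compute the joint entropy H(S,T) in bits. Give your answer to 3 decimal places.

H(S,T) = −Σ p(x,y)·log₂ p(x,y) over all 9 cells.
  cell (r,1): −0.05·log₂0.05 = 0.2161
  cell (r,2): −0.01·log₂0.01 = 0.0664
  cell (r,3): −0.13·log₂0.13 = 0.3826
  cell (s,1): −0.23·log₂0.23 = 0.4877
  cell (s,2): −0.02·log₂0.02 = 0.1129
  cell (s,3): −0.34·log₂0.34 = 0.5292
  cell (t,1): −0.13·log₂0.13 = 0.3826
  cell (t,2): −0.08·log₂0.08 = 0.2915
  cell (t,3): −0.01·log₂0.01 = 0.0664
Sum = 2.535 bits.

2.535 bits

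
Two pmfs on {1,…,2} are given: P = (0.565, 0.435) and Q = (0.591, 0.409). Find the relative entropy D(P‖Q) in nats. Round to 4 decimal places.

0.0014 nats

D(P‖Q) = Σ p·ln(p/q).
  0.565·ln(0.565/0.591) = -0.02542
  0.435·ln(0.435/0.409) = 0.02681
D(P‖Q) = 0.0014 nats.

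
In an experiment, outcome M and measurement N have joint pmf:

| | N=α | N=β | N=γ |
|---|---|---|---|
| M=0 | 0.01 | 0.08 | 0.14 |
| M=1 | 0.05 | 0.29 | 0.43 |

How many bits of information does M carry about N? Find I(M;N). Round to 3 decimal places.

0.002 bits

Marginals: p(M) = (0.2300, 0.7700), p(N) = (0.0600, 0.3700, 0.5700).
I(M;N) = H(M) + H(N) − H(M,N).
H(M) = 0.7780, H(N) = 1.2365, H(M,N) = 2.0126.
I(M;N) = 0.7780 + 1.2365 − 2.0126 = 0.002 bits.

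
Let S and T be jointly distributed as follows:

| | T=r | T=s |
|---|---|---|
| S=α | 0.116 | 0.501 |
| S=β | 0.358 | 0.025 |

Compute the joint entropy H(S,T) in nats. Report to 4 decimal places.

1.0561 nats

H(S,T) = −Σ p(x,y)·ln p(x,y) over all 4 cells.
  cell (α,r): −0.116·ln0.116 = 0.24988
  cell (α,s): −0.501·ln0.501 = 0.34627
  cell (β,r): −0.358·ln0.358 = 0.36775
  cell (β,s): −0.025·ln0.025 = 0.09222
Sum = 1.0561 nats.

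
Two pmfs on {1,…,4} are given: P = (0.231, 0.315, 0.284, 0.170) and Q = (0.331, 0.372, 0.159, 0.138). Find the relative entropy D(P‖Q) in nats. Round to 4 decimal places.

0.0647 nats

D(P‖Q) = Σ p·ln(p/q).
  0.231·ln(0.231/0.331) = -0.08309
  0.315·ln(0.315/0.372) = -0.05239
  0.284·ln(0.284/0.159) = 0.16474
  0.170·ln(0.170/0.138) = 0.03545
D(P‖Q) = 0.0647 nats.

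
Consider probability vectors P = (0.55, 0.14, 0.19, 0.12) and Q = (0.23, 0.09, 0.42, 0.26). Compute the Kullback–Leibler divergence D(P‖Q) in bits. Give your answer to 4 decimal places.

0.4297 bits

D(P‖Q) = Σ p·log₂(p/q).
  0.55·log₂(0.55/0.23) = 0.69179
  0.14·log₂(0.14/0.09) = 0.08924
  0.19·log₂(0.19/0.42) = -0.21743
  0.12·log₂(0.12/0.26) = -0.13386
D(P‖Q) = 0.4297 bits.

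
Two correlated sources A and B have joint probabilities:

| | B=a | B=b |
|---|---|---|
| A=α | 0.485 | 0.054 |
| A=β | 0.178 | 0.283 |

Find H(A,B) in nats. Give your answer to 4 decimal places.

1.1730 nats

H(A,B) = −Σ p(x,y)·ln p(x,y) over all 4 cells.
  cell (α,a): −0.485·ln0.485 = 0.35095
  cell (α,b): −0.054·ln0.054 = 0.15761
  cell (β,a): −0.178·ln0.178 = 0.30722
  cell (β,b): −0.283·ln0.283 = 0.35723
Sum = 1.1730 nats.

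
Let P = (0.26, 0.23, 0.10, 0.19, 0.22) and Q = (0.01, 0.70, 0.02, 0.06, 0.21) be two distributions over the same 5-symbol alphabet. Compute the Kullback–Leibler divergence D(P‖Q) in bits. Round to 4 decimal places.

1.4157 bits

D(P‖Q) = Σ p·log₂(p/q).
  0.26·log₂(0.26/0.01) = 1.22211
  0.23·log₂(0.23/0.70) = -0.36932
  0.10·log₂(0.10/0.02) = 0.23219
  0.19·log₂(0.19/0.06) = 0.31596
  0.22·log₂(0.22/0.21) = 0.01477
D(P‖Q) = 1.4157 bits.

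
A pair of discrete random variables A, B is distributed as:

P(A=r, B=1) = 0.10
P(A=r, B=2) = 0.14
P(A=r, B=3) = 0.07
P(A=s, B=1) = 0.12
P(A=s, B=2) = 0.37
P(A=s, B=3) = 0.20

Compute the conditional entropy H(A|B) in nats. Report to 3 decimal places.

0.606 nats

Chain rule: H(A|B) = H(A,B) − H(B).
Marginals: p(A) = (0.3100, 0.6900), p(B) = (0.2200, 0.5100, 0.2700).
H(A,B) = 1.6359 nats; H(B) = 1.0300 nats.
H(A|B) = 1.6359 − 1.0300 = 0.606 nats.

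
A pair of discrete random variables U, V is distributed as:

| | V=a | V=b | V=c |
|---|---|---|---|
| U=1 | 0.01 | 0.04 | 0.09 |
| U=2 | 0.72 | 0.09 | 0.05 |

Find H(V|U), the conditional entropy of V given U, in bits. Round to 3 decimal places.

Chain rule: H(V|U) = H(U,V) − H(U).
Marginals: p(U) = (0.1400, 0.8600), p(V) = (0.7300, 0.1300, 0.1400).
H(U,V) = 1.4348 bits; H(U) = 0.5842 bits.
H(V|U) = 1.4348 − 0.5842 = 0.851 bits.

0.851 bits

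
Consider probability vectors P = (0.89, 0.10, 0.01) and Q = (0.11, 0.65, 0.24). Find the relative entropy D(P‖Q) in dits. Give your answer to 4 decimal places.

D(P‖Q) = Σ p·log₁₀(p/q).
  0.89·log₁₀(0.89/0.11) = 0.80812
  0.10·log₁₀(0.10/0.65) = -0.08129
  0.01·log₁₀(0.01/0.24) = -0.01380
D(P‖Q) = 0.7130 dits.

0.7130 dits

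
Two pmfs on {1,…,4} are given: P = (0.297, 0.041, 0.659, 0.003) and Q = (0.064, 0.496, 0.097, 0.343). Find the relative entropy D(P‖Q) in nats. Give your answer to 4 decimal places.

D(P‖Q) = Σ p·ln(p/q).
  0.297·ln(0.297/0.064) = 0.45585
  0.041·ln(0.041/0.496) = -0.10221
  0.659·ln(0.659/0.097) = 1.26265
  0.003·ln(0.003/0.343) = -0.01422
D(P‖Q) = 1.6021 nats.

1.6021 nats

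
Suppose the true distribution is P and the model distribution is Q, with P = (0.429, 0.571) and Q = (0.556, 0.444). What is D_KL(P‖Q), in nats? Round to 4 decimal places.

D(P‖Q) = Σ p·ln(p/q).
  0.429·ln(0.429/0.556) = -0.11124
  0.571·ln(0.571/0.444) = 0.14364
D(P‖Q) = 0.0324 nats.

0.0324 nats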